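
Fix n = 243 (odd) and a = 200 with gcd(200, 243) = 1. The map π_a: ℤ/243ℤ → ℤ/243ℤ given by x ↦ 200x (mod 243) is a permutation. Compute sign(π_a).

Trace 149: π^k(149) = [149, 154, 182, 193, 206, 133, 113] for k=0..6.
6 cycles of lengths [162, 54, 18, 6, 2, 1].
With 6 cycles on 243 points, sign = (−1)^{243−6} = -1.
Check: (200/243) = -1 by Zolotarev.

-1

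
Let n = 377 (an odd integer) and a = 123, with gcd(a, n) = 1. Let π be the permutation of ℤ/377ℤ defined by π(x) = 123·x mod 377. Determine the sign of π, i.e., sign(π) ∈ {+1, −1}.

-1

Orbit of 152 under x↦123x: [152, 223, 285, 371, 16, 83, 30]… (length divides ord_377(123)).
10 cycles of lengths [84, 84, 84, 84, 12, 7, 7, 7, 7, 1].
With 10 cycles on 377 points, sign = (−1)^{377−10} = -1.
The Jacobi symbol (123|377) = -1 (Zolotarev) agrees.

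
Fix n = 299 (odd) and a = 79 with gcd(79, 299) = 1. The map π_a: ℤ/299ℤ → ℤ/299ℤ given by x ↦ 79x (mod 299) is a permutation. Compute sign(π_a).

-1

Trace 131: π^k(131) = [131, 183, 105, 222, 196, 235, 27] for k=0..6.
Cycle lengths of π_79 on ℤ/299ℤ: [22, 22, 22, 22, 22, 22, 22, 22, 22, 22, 22, 22, 22, 1, 1, 1, 1, 1, 1, 1, 1, 1, 1, 1, 1, 1]; 26 cycles in total.
With 26 cycles on 299 points, sign = (−1)^{299−26} = -1.
(79|299)_J = -1 (Zolotarev's lemma cross-check).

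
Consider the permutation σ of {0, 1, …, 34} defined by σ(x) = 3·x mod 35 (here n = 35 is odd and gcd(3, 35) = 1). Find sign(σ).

Start at x=29: 29 → 17 → 16 → 13 → 4 → 12 → 1 → … (one orbit).
π_3 has 5 disjoint cycles with lengths [12, 12, 6, 4, 1] on {0,…,34}.
Σ(ℓ_i−1) = 35−5 = 30; sign = (−1)^30 = +1.
Via Zolotarev, sign(π_{3}) = (3|35) = +1.

+1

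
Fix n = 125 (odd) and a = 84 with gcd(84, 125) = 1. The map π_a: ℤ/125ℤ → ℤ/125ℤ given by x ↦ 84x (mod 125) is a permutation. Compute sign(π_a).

+1

Orbit of 121 under x↦84x: [121, 39, 26, 59, 81, 54, 36]… (length divides ord_125(84)).
Cycle lengths of π_84 on ℤ/125ℤ: [50, 50, 10, 10, 2, 2, 1]; 7 cycles in total.
With 7 cycles on 125 points, sign = (−1)^{125−7} = +1.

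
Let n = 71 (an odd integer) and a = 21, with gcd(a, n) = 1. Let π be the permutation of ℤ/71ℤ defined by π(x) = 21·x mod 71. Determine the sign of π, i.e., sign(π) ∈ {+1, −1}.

Trace 65: π^k(65) = [65, 16, 52, 27, 70, 50, 56] for k=0..6.
Decompose π into cycles: lengths [70, 1] (2 cycles, including the fixed point 0).
Σ(ℓ_i−1) = 71−2 = 69; sign = (−1)^69 = -1.

-1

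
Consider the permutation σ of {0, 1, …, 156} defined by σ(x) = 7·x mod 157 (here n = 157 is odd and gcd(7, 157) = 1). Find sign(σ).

-1

Start at x=92: 92 → 16 → 112 → 156 → 150 → 108 → 128 → … (one orbit).
Decompose π into cycles: lengths [52, 52, 52, 1] (4 cycles, including the fixed point 0).
sign(π) = (−1)^{n − #cycles} = (−1)^{157−4} = (−1)^153 = -1.
Check: (7/157) = -1 by Zolotarev.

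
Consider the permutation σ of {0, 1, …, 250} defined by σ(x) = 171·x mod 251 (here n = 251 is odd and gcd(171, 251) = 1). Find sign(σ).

Trace 20: π^k(20) = [20, 157, 241, 47, 5, 102, 123] for k=0..6.
Cycle type of π: 50×5 + 1; total 6 cycles.
sign(π) = (−1)^{n − #cycles} = (−1)^{251−6} = (−1)^245 = -1.
The Jacobi symbol (171|251) = -1 (Zolotarev) agrees.

-1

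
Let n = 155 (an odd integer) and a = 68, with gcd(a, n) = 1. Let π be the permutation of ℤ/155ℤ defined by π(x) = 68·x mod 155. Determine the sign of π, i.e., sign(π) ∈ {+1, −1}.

Orbit of 1 under x↦68x: [1, 68, 129, 92, 56, 88, 94]… (length divides ord_155(68)).
Cycle type of π: 12×10 + 6×5 + 4 + 1; total 17 cycles.
155 − 17 = 138 transpositions; sign(π) = (−1)^138 = +1.
Check: (68/155) = +1 by Zolotarev.

+1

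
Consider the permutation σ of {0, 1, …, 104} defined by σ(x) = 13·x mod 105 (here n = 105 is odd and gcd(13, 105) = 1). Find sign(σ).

+1

Start at x=1: 1 → 13 → 64 → 97 → 1 (one orbit).
The orbit structure of x ↦ 13x mod 105: 33 orbits of sizes [4, 4, 4, 4, 4, 4, 4, 4, 4, 4, 4, 4, 4, 4, 4, 4, 4, 4, 4, 4, 4, 2, 2, 2, 2, 2, 2, 2, 2, 2, 1, 1, 1].
sign(π) = (−1)^{n − #cycles} = (−1)^{105−33} = (−1)^72 = +1.
Zolotarev: (13|105) = +1, matching the cycle-count sign.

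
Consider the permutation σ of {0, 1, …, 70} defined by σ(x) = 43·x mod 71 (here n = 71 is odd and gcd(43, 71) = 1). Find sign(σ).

+1

Start at x=27: 27 → 25 → 10 → 4 → 30 → 12 → 19 → … (one orbit).
Cycle type of π: 35×2 + 1; total 3 cycles.
With 3 cycles on 71 points, sign = (−1)^{71−3} = +1.
The Jacobi symbol (43|71) = +1 (Zolotarev) agrees.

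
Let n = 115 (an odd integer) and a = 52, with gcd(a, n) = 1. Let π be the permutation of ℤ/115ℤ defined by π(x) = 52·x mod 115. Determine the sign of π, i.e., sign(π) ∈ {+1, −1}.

-1

Trace 24: π^k(24) = [24, 98, 36, 32, 54, 48, 81] for k=0..6.
6 cycles of lengths [44, 44, 11, 11, 4, 1].
115 − 6 = 109 transpositions; sign(π) = (−1)^109 = -1.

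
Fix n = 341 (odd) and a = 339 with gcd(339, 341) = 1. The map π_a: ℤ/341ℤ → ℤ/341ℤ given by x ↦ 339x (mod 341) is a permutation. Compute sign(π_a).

Trace 333: π^k(333) = [333, 16, 309, 64, 213, 256, 170] for k=0..6.
The orbit structure of x ↦ 339x mod 341: 36 orbits of sizes [10, 10, 10, 10, 10, 10, 10, 10, 10, 10, 10, 10, 10, 10, 10, 10, 10, 10, 10, 10, 10, 10, 10, 10, 10, 10, 10, 10, 10, 10, 10, 10, 10, 5, 5, 1].
341 − 36 = 305 transpositions; sign(π) = (−1)^305 = -1.
(339|341)_J = -1 (Zolotarev's lemma cross-check).

-1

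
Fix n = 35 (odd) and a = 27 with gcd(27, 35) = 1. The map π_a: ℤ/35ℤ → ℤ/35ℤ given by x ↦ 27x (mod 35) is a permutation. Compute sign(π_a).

+1

Orbit of 29 under x↦27x: [29, 13, 1, 27]… (length divides ord_35(27)).
π_27 has 11 disjoint cycles with lengths [4, 4, 4, 4, 4, 4, 4, 2, 2, 2, 1] on {0,…,34}.
sign(π) = (−1)^{n − #cycles} = (−1)^{35−11} = (−1)^24 = +1.
Zolotarev: (27|35) = +1, matching the cycle-count sign.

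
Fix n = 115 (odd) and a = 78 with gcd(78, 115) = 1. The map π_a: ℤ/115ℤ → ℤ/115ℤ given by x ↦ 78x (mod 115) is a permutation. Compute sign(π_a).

Orbit of 62 under x↦78x: [62, 6, 8, 49, 27, 36, 48]… (length divides ord_115(78)).
Decompose π into cycles: lengths [44, 44, 11, 11, 4, 1] (6 cycles, including the fixed point 0).
Σ(ℓ_i−1) = 115−6 = 109; sign = (−1)^109 = -1.
Via Zolotarev, sign(π_{78}) = (78|115) = -1.

-1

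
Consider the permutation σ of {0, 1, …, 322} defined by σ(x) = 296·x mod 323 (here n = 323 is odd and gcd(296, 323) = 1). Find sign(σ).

-1

Trace 39: π^k(39) = [39, 239, 7, 134, 258, 140, 96] for k=0..6.
Decompose π into cycles: lengths [48, 48, 48, 48, 48, 48, 16, 3, 3, 3, 3, 3, 3, 1] (14 cycles, including the fixed point 0).
n − c = 323 − 14 = 309; sign = (−1)^309 = -1.
Check: (296/323) = -1 by Zolotarev.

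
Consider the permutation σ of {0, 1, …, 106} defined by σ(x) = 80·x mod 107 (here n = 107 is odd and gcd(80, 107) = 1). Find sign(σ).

Trace 59: π^k(59) = [59, 12, 104, 81, 60, 92, 84] for k=0..6.
π_80 has 2 disjoint cycles with lengths [106, 1] on {0,…,106}.
107 − 2 = 105 transpositions; sign(π) = (−1)^105 = -1.
Via Zolotarev, sign(π_{80}) = (80|107) = -1.

-1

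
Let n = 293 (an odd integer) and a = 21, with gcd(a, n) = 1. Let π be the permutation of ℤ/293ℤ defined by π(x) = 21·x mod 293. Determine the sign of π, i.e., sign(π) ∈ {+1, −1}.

+1

Orbit of 58 under x↦21x: [58, 46, 87, 69, 277, 250, 269]… (length divides ord_293(21)).
π_21 has 3 disjoint cycles with lengths [146, 146, 1] on {0,…,292}.
3 cycles on 293: each ℓ→(−1)^(ℓ−1), product (−1)^290 = +1.
(21|293)_J = +1 (Zolotarev's lemma cross-check).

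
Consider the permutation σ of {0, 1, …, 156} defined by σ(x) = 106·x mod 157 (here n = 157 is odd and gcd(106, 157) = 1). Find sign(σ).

+1

Orbit of 108 under x↦106x: [108, 144, 35, 99, 132, 19, 130]… (length divides ord_157(106)).
5 cycles of lengths [39, 39, 39, 39, 1].
157 − 5 = 152 transpositions; sign(π) = (−1)^152 = +1.
Check: (106/157) = +1 by Zolotarev.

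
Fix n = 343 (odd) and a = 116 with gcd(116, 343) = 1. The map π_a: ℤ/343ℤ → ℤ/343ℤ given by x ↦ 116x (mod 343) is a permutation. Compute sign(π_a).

+1

Trace 1: π^k(1) = [1, 116, 79, 246, 67, 226, 148] for k=0..6.
31 cycles of lengths [21, 21, 21, 21, 21, 21, 21, 21, 21, 21, 21, 21, 21, 21, 3, 3, 3, 3, 3, 3, 3, 3, 3, 3, 3, 3, 3, 3, 3, 3, 1].
sign(π) = (−1)^{n − #cycles} = (−1)^{343−31} = (−1)^312 = +1.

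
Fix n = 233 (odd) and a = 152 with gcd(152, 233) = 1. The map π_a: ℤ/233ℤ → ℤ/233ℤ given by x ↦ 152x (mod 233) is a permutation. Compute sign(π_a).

Start at x=46: 46 → 2 → 71 → 74 → 64 → 175 → 38 → … (one orbit).
The orbit structure of x ↦ 152x mod 233: 9 orbits of sizes [29, 29, 29, 29, 29, 29, 29, 29, 1].
n − c = 233 − 9 = 224; sign = (−1)^224 = +1.
Zolotarev: (152|233) = +1, matching the cycle-count sign.

+1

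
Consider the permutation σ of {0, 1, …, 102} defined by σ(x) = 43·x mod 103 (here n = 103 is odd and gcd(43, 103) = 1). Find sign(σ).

-1

Orbit of 56 under x↦43x: [56, 39, 29, 11, 61, 48, 4]… (length divides ord_103(43)).
Cycle type of π: 102 + 1; total 2 cycles.
sign(π) = (−1)^{n − #cycles} = (−1)^{103−2} = (−1)^101 = -1.
Zolotarev: (43|103) = -1, matching the cycle-count sign.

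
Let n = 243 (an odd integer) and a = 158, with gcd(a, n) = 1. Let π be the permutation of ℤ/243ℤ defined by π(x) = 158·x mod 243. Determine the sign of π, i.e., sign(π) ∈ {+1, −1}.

Orbit of 62 under x↦158x: [62, 76, 101, 163, 239, 97, 17]… (length divides ord_243(158)).
The orbit structure of x ↦ 158x mod 243: 6 orbits of sizes [162, 54, 18, 6, 2, 1].
243 − 6 = 237 transpositions; sign(π) = (−1)^237 = -1.

-1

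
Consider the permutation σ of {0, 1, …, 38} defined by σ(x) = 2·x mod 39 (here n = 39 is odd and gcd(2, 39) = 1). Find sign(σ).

+1

Orbit of 16 under x↦2x: [16, 32, 25, 11, 22, 5, 10]… (length divides ord_39(2)).
Cycle type of π: 12×3 + 2 + 1; total 5 cycles.
39 − 5 = 34 transpositions; sign(π) = (−1)^34 = +1.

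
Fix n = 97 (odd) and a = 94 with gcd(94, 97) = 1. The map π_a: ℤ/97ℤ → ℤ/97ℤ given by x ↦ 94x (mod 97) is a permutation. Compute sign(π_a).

Start at x=62: 62 → 8 → 73 → 72 → 75 → 66 → 93 → … (one orbit).
3 cycles of lengths [48, 48, 1].
sign(π) = (−1)^{n − #cycles} = (−1)^{97−3} = (−1)^94 = +1.
(94|97)_J = +1 (Zolotarev's lemma cross-check).

+1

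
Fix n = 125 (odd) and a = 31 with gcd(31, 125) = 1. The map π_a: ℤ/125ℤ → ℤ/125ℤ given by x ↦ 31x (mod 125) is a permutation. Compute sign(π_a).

Orbit of 106 under x↦31x: [106, 36, 116, 96, 101, 6, 61]… (length divides ord_125(31)).
13 cycles of lengths [25, 25, 25, 25, 5, 5, 5, 5, 1, 1, 1, 1, 1].
With 13 cycles on 125 points, sign = (−1)^{125−13} = +1.

+1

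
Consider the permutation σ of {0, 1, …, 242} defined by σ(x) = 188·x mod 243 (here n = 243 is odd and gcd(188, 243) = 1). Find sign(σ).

Start at x=163: 163 → 26 → 28 → 161 → 136 → 53 → 1 → … (one orbit).
Cycle type of π: 18×9 + 6×9 + 2×13 + 1; total 32 cycles.
Σ(ℓ_i−1) = 243−32 = 211; sign = (−1)^211 = -1.
(188|243)_J = -1 (Zolotarev's lemma cross-check).

-1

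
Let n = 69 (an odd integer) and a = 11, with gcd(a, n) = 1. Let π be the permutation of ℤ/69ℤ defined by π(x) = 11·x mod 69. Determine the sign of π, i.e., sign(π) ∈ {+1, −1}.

Orbit of 17 under x↦11x: [17, 49, 56, 64, 14, 16, 38]… (length divides ord_69(11)).
Cycle type of π: 22×3 + 2 + 1; total 5 cycles.
Σ(ℓ_i−1) = 69−5 = 64; sign = (−1)^64 = +1.

+1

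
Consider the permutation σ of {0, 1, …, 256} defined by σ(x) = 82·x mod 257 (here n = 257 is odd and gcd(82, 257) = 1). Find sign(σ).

Start at x=44: 44 → 10 → 49 → 163 → 2 → 164 → 84 → … (one orbit).
π_82 has 2 disjoint cycles with lengths [256, 1] on {0,…,256}.
257 − 2 = 255 transpositions; sign(π) = (−1)^255 = -1.

-1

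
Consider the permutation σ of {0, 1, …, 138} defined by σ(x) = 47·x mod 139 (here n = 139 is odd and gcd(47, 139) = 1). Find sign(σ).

+1

Orbit of 49 under x↦47x: [49, 79, 99, 66, 44, 122, 35]… (length divides ord_139(47)).
Cycle lengths of π_47 on ℤ/139ℤ: [69, 69, 1]; 3 cycles in total.
139 − 3 = 136 transpositions; sign(π) = (−1)^136 = +1.
Via Zolotarev, sign(π_{47}) = (47|139) = +1.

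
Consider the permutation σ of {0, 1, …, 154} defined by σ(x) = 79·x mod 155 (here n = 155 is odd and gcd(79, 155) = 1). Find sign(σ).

Trace 99: π^k(99) = [99, 71, 29, 121, 104, 1, 79] for k=0..6.
The orbit structure of x ↦ 79x mod 155: 8 orbits of sizes [30, 30, 30, 30, 30, 2, 2, 1].
Σ(ℓ_i−1) = 155−8 = 147; sign = (−1)^147 = -1.

-1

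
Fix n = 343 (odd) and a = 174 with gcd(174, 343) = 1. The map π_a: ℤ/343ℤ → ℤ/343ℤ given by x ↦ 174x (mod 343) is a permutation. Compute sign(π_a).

-1

Start at x=246: 246 → 272 → 337 → 328 → 134 → 335 → 323 → … (one orbit).
Decompose π into cycles: lengths [98, 98, 98, 14, 14, 14, 2, 2, 2, 1] (10 cycles, including the fixed point 0).
With 10 cycles on 343 points, sign = (−1)^{343−10} = -1.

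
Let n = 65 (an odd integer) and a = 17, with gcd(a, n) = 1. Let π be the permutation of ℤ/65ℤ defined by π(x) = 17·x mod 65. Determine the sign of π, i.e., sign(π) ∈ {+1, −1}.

Orbit of 23 under x↦17x: [23, 1, 17, 29, 38, 61, 62]… (length divides ord_65(17)).
8 cycles of lengths [12, 12, 12, 12, 6, 6, 4, 1].
65 − 8 = 57 transpositions; sign(π) = (−1)^57 = -1.

-1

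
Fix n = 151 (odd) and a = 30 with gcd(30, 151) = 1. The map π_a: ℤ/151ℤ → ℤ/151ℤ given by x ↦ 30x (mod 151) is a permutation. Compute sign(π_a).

-1

Trace 124: π^k(124) = [124, 96, 11, 28, 85, 134, 94] for k=0..6.
Decompose π into cycles: lengths [150, 1] (2 cycles, including the fixed point 0).
With 2 cycles on 151 points, sign = (−1)^{151−2} = -1.
Via Zolotarev, sign(π_{30}) = (30|151) = -1.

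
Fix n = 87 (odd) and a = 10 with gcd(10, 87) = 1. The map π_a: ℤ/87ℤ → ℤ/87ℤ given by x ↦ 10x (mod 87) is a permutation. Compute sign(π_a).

Start at x=22: 22 → 46 → 25 → 76 → 64 → 31 → 49 → … (one orbit).
Decompose π into cycles: lengths [28, 28, 28, 1, 1, 1] (6 cycles, including the fixed point 0).
sign(π) = (−1)^{n − #cycles} = (−1)^{87−6} = (−1)^81 = -1.

-1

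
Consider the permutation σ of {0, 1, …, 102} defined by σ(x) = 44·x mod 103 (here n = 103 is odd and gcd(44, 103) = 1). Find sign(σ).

Trace 38: π^k(38) = [38, 24, 26, 11, 72, 78, 33] for k=0..6.
The orbit structure of x ↦ 44x mod 103: 2 orbits of sizes [102, 1].
Σ(ℓ_i−1) = 103−2 = 101; sign = (−1)^101 = -1.
Check: (44/103) = -1 by Zolotarev.

-1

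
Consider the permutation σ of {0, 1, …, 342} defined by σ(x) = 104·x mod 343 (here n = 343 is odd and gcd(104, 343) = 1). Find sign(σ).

Orbit of 267 under x↦104x: [267, 328, 155, 342, 239, 160, 176]… (length divides ord_343(104)).
10 cycles of lengths [98, 98, 98, 14, 14, 14, 2, 2, 2, 1].
10 cycles on 343: each ℓ→(−1)^(ℓ−1), product (−1)^333 = -1.

-1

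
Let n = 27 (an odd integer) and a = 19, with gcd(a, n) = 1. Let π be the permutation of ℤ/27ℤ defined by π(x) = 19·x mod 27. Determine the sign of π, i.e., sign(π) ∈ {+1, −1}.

Orbit of 1 under x↦19x: [1, 19, 10]… (length divides ord_27(19)).
π_19 has 15 disjoint cycles with lengths [3, 3, 3, 3, 3, 3, 1, 1, 1, 1, 1, 1, 1, 1, 1] on {0,…,26}.
sign(π) = (−1)^{n − #cycles} = (−1)^{27−15} = (−1)^12 = +1.
Check: (19/27) = +1 by Zolotarev.

+1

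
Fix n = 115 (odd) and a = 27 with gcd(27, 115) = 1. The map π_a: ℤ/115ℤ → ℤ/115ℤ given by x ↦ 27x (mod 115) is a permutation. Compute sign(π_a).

-1

Trace 93: π^k(93) = [93, 96, 62, 64, 3, 81, 2] for k=0..6.
Cycle lengths of π_27 on ℤ/115ℤ: [44, 44, 11, 11, 4, 1]; 6 cycles in total.
n − c = 115 − 6 = 109; sign = (−1)^109 = -1.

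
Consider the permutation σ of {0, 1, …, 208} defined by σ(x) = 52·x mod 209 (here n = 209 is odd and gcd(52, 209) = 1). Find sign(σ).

Start at x=191: 191 → 109 → 25 → 46 → 93 → 29 → 45 → … (one orbit).
The orbit structure of x ↦ 52x mod 209: 5 orbits of sizes [90, 90, 18, 10, 1].
With 5 cycles on 209 points, sign = (−1)^{209−5} = +1.

+1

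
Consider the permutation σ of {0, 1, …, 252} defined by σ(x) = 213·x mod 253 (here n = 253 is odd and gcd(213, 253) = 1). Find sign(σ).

+1

Orbit of 81 under x↦213x: [81, 49, 64, 223, 188, 70, 236]… (length divides ord_253(213)).
The orbit structure of x ↦ 213x mod 253: 9 orbits of sizes [55, 55, 55, 55, 11, 11, 5, 5, 1].
n − c = 253 − 9 = 244; sign = (−1)^244 = +1.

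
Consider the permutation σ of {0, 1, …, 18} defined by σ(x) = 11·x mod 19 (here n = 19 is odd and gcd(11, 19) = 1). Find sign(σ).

Start at x=7: 7 → 1 → 11 → 7 (one orbit).
Cycle type of π: 3×6 + 1; total 7 cycles.
7 cycles on 19: each ℓ→(−1)^(ℓ−1), product (−1)^12 = +1.
Zolotarev: (11|19) = +1, matching the cycle-count sign.

+1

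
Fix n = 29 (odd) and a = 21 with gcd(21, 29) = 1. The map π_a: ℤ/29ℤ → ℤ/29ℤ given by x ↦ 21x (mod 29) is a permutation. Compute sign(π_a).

Orbit of 6 under x↦21x: [6, 10, 7, 2, 13, 12, 20]… (length divides ord_29(21)).
2 cycles of lengths [28, 1].
sign(π) = (−1)^{n − #cycles} = (−1)^{29−2} = (−1)^27 = -1.

-1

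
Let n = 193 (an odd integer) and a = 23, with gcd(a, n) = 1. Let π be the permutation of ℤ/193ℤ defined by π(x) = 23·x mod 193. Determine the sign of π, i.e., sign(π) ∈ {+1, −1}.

Trace 192: π^k(192) = [192, 170, 50, 185, 9, 14, 129] for k=0..6.
Cycle lengths of π_23 on ℤ/193ℤ: [32, 32, 32, 32, 32, 32, 1]; 7 cycles in total.
sign(π) = (−1)^{n − #cycles} = (−1)^{193−7} = (−1)^186 = +1.

+1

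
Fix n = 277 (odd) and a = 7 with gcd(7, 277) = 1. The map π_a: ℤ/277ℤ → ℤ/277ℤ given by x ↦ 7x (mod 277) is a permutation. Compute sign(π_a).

Orbit of 59 under x↦7x: [59, 136, 121, 16, 112, 230, 225]… (length divides ord_277(7)).
Decompose π into cycles: lengths [138, 138, 1] (3 cycles, including the fixed point 0).
With 3 cycles on 277 points, sign = (−1)^{277−3} = +1.

+1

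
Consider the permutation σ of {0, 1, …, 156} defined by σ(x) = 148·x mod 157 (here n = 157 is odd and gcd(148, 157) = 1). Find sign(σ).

Orbit of 113 under x↦148x: [113, 82, 47, 48, 39, 120, 19]… (length divides ord_157(148)).
π_148 has 3 disjoint cycles with lengths [78, 78, 1] on {0,…,156}.
157 − 3 = 154 transpositions; sign(π) = (−1)^154 = +1.
Via Zolotarev, sign(π_{148}) = (148|157) = +1.

+1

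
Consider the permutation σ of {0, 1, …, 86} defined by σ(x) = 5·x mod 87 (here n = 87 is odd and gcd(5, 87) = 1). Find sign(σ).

-1

Start at x=38: 38 → 16 → 80 → 52 → 86 → 82 → 62 → … (one orbit).
The orbit structure of x ↦ 5x mod 87: 8 orbits of sizes [14, 14, 14, 14, 14, 14, 2, 1].
87 − 8 = 79 transpositions; sign(π) = (−1)^79 = -1.
Zolotarev: (5|87) = -1, matching the cycle-count sign.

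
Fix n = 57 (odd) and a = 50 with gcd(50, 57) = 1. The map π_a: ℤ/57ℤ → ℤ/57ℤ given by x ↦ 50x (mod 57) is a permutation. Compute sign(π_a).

Start at x=7: 7 → 8 → 1 → 50 → 49 → 56 → 7 (one orbit).
π_50 has 11 disjoint cycles with lengths [6, 6, 6, 6, 6, 6, 6, 6, 6, 2, 1] on {0,…,56}.
Σ(ℓ_i−1) = 57−11 = 46; sign = (−1)^46 = +1.
The Jacobi symbol (50|57) = +1 (Zolotarev) agrees.

+1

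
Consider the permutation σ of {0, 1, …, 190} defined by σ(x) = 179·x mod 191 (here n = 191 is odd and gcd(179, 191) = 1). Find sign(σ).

-1

Trace 170: π^k(170) = [170, 61, 32, 189, 24, 94, 18] for k=0..6.
2 cycles of lengths [190, 1].
Σ(ℓ_i−1) = 191−2 = 189; sign = (−1)^189 = -1.
Check: (179/191) = -1 by Zolotarev.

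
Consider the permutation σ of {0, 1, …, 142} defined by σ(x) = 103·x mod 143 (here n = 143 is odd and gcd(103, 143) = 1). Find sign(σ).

Trace 64: π^k(64) = [64, 14, 12, 92, 38, 53, 25] for k=0..6.
The orbit structure of x ↦ 103x mod 143: 21 orbits of sizes [10, 10, 10, 10, 10, 10, 10, 10, 10, 10, 10, 10, 5, 5, 2, 2, 2, 2, 2, 2, 1].
n − c = 143 − 21 = 122; sign = (−1)^122 = +1.

+1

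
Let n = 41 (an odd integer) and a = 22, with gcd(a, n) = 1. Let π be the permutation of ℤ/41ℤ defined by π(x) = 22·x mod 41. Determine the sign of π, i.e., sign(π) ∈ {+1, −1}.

Start at x=38: 38 → 16 → 24 → 36 → 13 → 40 → 19 → … (one orbit).
Decompose π into cycles: lengths [40, 1] (2 cycles, including the fixed point 0).
41 − 2 = 39 transpositions; sign(π) = (−1)^39 = -1.
Check: (22/41) = -1 by Zolotarev.

-1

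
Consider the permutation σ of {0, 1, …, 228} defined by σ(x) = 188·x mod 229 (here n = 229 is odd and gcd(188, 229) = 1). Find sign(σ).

Orbit of 135 under x↦188x: [135, 190, 225, 164, 146, 197, 167]… (length divides ord_229(188)).
2 cycles of lengths [228, 1].
sign(π) = (−1)^{n − #cycles} = (−1)^{229−2} = (−1)^227 = -1.
(188|229)_J = -1 (Zolotarev's lemma cross-check).

-1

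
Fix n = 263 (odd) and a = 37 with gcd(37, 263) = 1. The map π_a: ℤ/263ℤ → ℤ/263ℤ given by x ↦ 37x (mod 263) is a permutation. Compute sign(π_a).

Orbit of 248 under x↦37x: [248, 234, 242, 12, 181, 122, 43]… (length divides ord_263(37)).
3 cycles of lengths [131, 131, 1].
With 3 cycles on 263 points, sign = (−1)^{263−3} = +1.
(37|263)_J = +1 (Zolotarev's lemma cross-check).

+1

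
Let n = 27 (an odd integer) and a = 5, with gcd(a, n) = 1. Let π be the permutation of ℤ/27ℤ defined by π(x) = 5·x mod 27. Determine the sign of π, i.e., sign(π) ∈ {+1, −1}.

Orbit of 4 under x↦5x: [4, 20, 19, 14, 16, 26, 22]… (length divides ord_27(5)).
4 cycles of lengths [18, 6, 2, 1].
sign(π) = (−1)^{n − #cycles} = (−1)^{27−4} = (−1)^23 = -1.

-1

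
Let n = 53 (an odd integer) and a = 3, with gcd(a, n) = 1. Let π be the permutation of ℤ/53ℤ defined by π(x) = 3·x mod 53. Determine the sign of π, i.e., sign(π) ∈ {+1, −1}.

Trace 5: π^k(5) = [5, 15, 45, 29, 34, 49, 41] for k=0..6.
Cycle type of π: 52 + 1; total 2 cycles.
n − c = 53 − 2 = 51; sign = (−1)^51 = -1.
Via Zolotarev, sign(π_{3}) = (3|53) = -1.

-1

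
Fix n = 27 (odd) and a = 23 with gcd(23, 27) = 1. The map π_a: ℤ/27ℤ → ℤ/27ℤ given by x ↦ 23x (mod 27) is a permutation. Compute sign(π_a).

-1

Trace 19: π^k(19) = [19, 5, 7, 26, 4, 11, 10] for k=0..6.
Decompose π into cycles: lengths [18, 6, 2, 1] (4 cycles, including the fixed point 0).
n − c = 27 − 4 = 23; sign = (−1)^23 = -1.
Zolotarev: (23|27) = -1, matching the cycle-count sign.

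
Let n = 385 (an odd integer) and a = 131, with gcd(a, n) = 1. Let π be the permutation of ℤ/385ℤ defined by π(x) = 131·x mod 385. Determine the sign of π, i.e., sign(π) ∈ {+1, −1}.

Orbit of 131 under x↦131x: [131, 221, 76, 331, 241, 1]… (length divides ord_385(131)).
Decompose π into cycles: lengths [6, 6, 6, 6, 6, 6, 6, 6, 6, 6, 6, 6, 6, 6, 6, 6, 6, 6, 6, 6, 6, 6, 6, 6, 6, 6, 6, 6, 6, 6, 6, 6, 6, 6, 6, 6, 6, 6, 6, 6, 6, 6, 6, 6, 6, 6, 6, 6, 6, 6, 6, 6, 6, 6, 6, 2, 2, 2, 2, 2, 2, 2, 2, 2, 2, 2, 2, 2, 2, 2, 2, 2, 2, 2, 2, 2, 2, 2, 2, 2, 1, 1, 1, 1, 1] (85 cycles, including the fixed point 0).
85 cycles on 385: each ℓ→(−1)^(ℓ−1), product (−1)^300 = +1.
Check: (131/385) = +1 by Zolotarev.

+1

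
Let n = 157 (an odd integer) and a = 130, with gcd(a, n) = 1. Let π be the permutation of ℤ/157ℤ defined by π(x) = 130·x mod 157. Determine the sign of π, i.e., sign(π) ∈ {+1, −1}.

Start at x=130: 130 → 101 → 99 → 153 → 108 → 67 → 75 → … (one orbit).
π_130 has 13 disjoint cycles with lengths [13, 13, 13, 13, 13, 13, 13, 13, 13, 13, 13, 13, 1] on {0,…,156}.
n − c = 157 − 13 = 144; sign = (−1)^144 = +1.

+1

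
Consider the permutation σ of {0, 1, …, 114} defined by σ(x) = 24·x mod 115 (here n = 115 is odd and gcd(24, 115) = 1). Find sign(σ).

Start at x=24: 24 → 1 → 24 (one orbit).
Decompose π into cycles: lengths [2, 2, 2, 2, 2, 2, 2, 2, 2, 2, 2, 2, 2, 2, 2, 2, 2, 2, 2, 2, 2, 2, 2, 2, 2, 2, 2, 2, 2, 2, 2, 2, 2, 2, 2, 2, 2, 2, 2, 2, 2, 2, 2, 2, 2, 2, 1, 1, 1, 1, 1, 1, 1, 1, 1, 1, 1, 1, 1, 1, 1, 1, 1, 1, 1, 1, 1, 1, 1] (69 cycles, including the fixed point 0).
69 cycles on 115: each ℓ→(−1)^(ℓ−1), product (−1)^46 = +1.
Zolotarev: (24|115) = +1, matching the cycle-count sign.

+1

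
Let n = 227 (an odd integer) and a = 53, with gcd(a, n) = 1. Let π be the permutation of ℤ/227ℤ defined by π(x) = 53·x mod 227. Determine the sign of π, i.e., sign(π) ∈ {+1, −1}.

+1

Start at x=113: 113 → 87 → 71 → 131 → 133 → 12 → 182 → … (one orbit).
π_53 has 3 disjoint cycles with lengths [113, 113, 1] on {0,…,226}.
n − c = 227 − 3 = 224; sign = (−1)^224 = +1.
Zolotarev: (53|227) = +1, matching the cycle-count sign.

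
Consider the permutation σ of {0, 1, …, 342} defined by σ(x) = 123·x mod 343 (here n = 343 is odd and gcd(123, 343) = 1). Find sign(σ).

Orbit of 156 under x↦123x: [156, 323, 284, 289, 218, 60, 177]… (length divides ord_343(123)).
π_123 has 7 disjoint cycles with lengths [147, 147, 21, 21, 3, 3, 1] on {0,…,342}.
n − c = 343 − 7 = 336; sign = (−1)^336 = +1.

+1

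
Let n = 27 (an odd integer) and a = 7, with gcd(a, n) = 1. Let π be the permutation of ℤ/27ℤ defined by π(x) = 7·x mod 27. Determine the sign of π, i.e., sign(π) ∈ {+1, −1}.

Trace 16: π^k(16) = [16, 4, 1, 7, 22, 19, 25] for k=0..6.
Cycle type of π: 9×2 + 3×2 + 1×3; total 7 cycles.
With 7 cycles on 27 points, sign = (−1)^{27−7} = +1.
Zolotarev: (7|27) = +1, matching the cycle-count sign.

+1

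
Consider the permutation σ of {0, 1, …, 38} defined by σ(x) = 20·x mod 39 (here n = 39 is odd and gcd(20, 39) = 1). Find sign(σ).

Trace 25: π^k(25) = [25, 32, 16, 8, 4, 2, 1] for k=0..6.
5 cycles of lengths [12, 12, 12, 2, 1].
5 cycles on 39: each ℓ→(−1)^(ℓ−1), product (−1)^34 = +1.
The Jacobi symbol (20|39) = +1 (Zolotarev) agrees.

+1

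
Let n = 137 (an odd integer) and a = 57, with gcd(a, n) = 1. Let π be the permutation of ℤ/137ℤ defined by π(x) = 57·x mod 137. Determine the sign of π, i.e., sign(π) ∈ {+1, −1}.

Start at x=131: 131 → 69 → 97 → 49 → 53 → 7 → 125 → … (one orbit).
π_57 has 2 disjoint cycles with lengths [136, 1] on {0,…,136}.
2 cycles on 137: each ℓ→(−1)^(ℓ−1), product (−1)^135 = -1.
Check: (57/137) = -1 by Zolotarev.

-1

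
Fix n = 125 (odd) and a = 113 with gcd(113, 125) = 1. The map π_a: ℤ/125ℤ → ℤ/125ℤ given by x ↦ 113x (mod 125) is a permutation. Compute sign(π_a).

-1

Orbit of 124 under x↦113x: [124, 12, 106, 103, 14, 82, 16]… (length divides ord_125(113)).
Cycle type of π: 100 + 20 + 4 + 1; total 4 cycles.
sign(π) = (−1)^{n − #cycles} = (−1)^{125−4} = (−1)^121 = -1.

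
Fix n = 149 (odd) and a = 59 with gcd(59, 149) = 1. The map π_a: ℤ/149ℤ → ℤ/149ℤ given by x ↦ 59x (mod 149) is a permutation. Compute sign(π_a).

-1

Start at x=54: 54 → 57 → 85 → 98 → 120 → 77 → 73 → … (one orbit).
Decompose π into cycles: lengths [148, 1] (2 cycles, including the fixed point 0).
sign(π) = (−1)^{n − #cycles} = (−1)^{149−2} = (−1)^147 = -1.
Via Zolotarev, sign(π_{59}) = (59|149) = -1.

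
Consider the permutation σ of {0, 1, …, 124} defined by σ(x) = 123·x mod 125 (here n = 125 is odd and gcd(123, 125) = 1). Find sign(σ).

-1

Start at x=28: 28 → 69 → 112 → 26 → 73 → 104 → 42 → … (one orbit).
Decompose π into cycles: lengths [100, 20, 4, 1] (4 cycles, including the fixed point 0).
n − c = 125 − 4 = 121; sign = (−1)^121 = -1.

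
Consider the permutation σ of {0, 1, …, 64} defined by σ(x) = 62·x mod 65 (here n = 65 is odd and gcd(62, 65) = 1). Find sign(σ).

-1

Orbit of 9 under x↦62x: [9, 38, 16, 17, 14, 23, 61]… (length divides ord_65(62)).
8 cycles of lengths [12, 12, 12, 12, 6, 6, 4, 1].
Σ(ℓ_i−1) = 65−8 = 57; sign = (−1)^57 = -1.
Check: (62/65) = -1 by Zolotarev.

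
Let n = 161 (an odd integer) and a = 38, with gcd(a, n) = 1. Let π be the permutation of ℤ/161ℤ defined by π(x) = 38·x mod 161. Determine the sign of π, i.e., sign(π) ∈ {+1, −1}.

Trace 1: π^k(1) = [1, 38, 156, 132, 25, 145, 36] for k=0..6.
Cycle type of π: 66×2 + 22 + 6 + 1; total 5 cycles.
With 5 cycles on 161 points, sign = (−1)^{161−5} = +1.
(38|161)_J = +1 (Zolotarev's lemma cross-check).

+1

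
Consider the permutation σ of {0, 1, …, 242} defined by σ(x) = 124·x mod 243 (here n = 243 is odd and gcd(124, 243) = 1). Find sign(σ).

Orbit of 226 under x↦124x: [226, 79, 76, 190, 232, 94, 235]… (length divides ord_243(124)).
Decompose π into cycles: lengths [81, 81, 27, 27, 9, 9, 3, 3, 1, 1, 1] (11 cycles, including the fixed point 0).
Σ(ℓ_i−1) = 243−11 = 232; sign = (−1)^232 = +1.
Via Zolotarev, sign(π_{124}) = (124|243) = +1.

+1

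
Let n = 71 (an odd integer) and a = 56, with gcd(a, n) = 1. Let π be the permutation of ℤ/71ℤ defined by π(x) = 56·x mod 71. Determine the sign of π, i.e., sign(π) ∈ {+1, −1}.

-1

Start at x=68: 68 → 45 → 35 → 43 → 65 → 19 → 70 → … (one orbit).
π_56 has 2 disjoint cycles with lengths [70, 1] on {0,…,70}.
2 cycles on 71: each ℓ→(−1)^(ℓ−1), product (−1)^69 = -1.
(56|71)_J = -1 (Zolotarev's lemma cross-check).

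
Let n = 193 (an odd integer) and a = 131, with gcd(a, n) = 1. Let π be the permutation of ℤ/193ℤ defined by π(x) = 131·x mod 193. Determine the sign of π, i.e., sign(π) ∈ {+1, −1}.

Trace 49: π^k(49) = [49, 50, 181, 165, 192, 62, 16] for k=0..6.
Decompose π into cycles: lengths [48, 48, 48, 48, 1] (5 cycles, including the fixed point 0).
Σ(ℓ_i−1) = 193−5 = 188; sign = (−1)^188 = +1.
Zolotarev: (131|193) = +1, matching the cycle-count sign.

+1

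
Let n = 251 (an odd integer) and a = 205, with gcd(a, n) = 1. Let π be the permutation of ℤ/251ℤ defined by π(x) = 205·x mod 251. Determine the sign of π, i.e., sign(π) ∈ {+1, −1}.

+1

Trace 101: π^k(101) = [101, 123, 115, 232, 121, 207, 16] for k=0..6.
Decompose π into cycles: lengths [125, 125, 1] (3 cycles, including the fixed point 0).
sign(π) = (−1)^{n − #cycles} = (−1)^{251−3} = (−1)^248 = +1.
Zolotarev: (205|251) = +1, matching the cycle-count sign.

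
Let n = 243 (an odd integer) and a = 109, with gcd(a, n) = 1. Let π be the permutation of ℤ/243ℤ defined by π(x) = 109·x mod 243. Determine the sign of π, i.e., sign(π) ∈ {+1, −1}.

Orbit of 109 under x↦109x: [109, 217, 82, 190, 55, 163, 28]… (length divides ord_243(109)).
Decompose π into cycles: lengths [9, 9, 9, 9, 9, 9, 9, 9, 9, 9, 9, 9, 9, 9, 9, 9, 9, 9, 3, 3, 3, 3, 3, 3, 3, 3, 3, 3, 3, 3, 3, 3, 3, 3, 3, 3, 1, 1, 1, 1, 1, 1, 1, 1, 1, 1, 1, 1, 1, 1, 1, 1, 1, 1, 1, 1, 1, 1, 1, 1, 1, 1, 1] (63 cycles, including the fixed point 0).
Σ(ℓ_i−1) = 243−63 = 180; sign = (−1)^180 = +1.
Via Zolotarev, sign(π_{109}) = (109|243) = +1.

+1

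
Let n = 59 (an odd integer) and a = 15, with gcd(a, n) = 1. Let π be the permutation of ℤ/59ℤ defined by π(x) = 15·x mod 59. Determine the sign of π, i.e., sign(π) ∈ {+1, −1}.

Orbit of 45 under x↦15x: [45, 26, 36, 9, 17, 19, 49]… (length divides ord_59(15)).
Decompose π into cycles: lengths [29, 29, 1] (3 cycles, including the fixed point 0).
3 cycles on 59: each ℓ→(−1)^(ℓ−1), product (−1)^56 = +1.

+1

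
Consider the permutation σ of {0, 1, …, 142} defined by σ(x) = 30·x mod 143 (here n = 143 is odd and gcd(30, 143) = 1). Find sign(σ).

-1

Trace 129: π^k(129) = [129, 9, 127, 92, 43, 3, 90] for k=0..6.
Cycle lengths of π_30 on ℤ/143ℤ: [30, 30, 30, 30, 10, 6, 6, 1]; 8 cycles in total.
Σ(ℓ_i−1) = 143−8 = 135; sign = (−1)^135 = -1.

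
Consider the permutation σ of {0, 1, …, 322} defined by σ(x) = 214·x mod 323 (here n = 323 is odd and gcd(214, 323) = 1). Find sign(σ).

Start at x=239: 239 → 112 → 66 → 235 → 225 → 23 → 77 → … (one orbit).
Cycle type of π: 144×2 + 16 + 9×2 + 1; total 6 cycles.
6 cycles on 323: each ℓ→(−1)^(ℓ−1), product (−1)^317 = -1.

-1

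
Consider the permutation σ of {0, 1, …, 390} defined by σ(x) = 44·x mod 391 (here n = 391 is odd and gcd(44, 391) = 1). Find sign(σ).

+1

Trace 236: π^k(236) = [236, 218, 208, 159, 349, 107, 16] for k=0..6.
Decompose π into cycles: lengths [176, 176, 22, 16, 1] (5 cycles, including the fixed point 0).
With 5 cycles on 391 points, sign = (−1)^{391−5} = +1.
Zolotarev: (44|391) = +1, matching the cycle-count sign.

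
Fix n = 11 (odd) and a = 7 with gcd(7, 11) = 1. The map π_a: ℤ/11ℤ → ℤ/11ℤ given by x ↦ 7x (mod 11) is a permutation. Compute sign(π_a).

Start at x=8: 8 → 1 → 7 → 5 → 2 → 3 → 10 → … (one orbit).
Cycle type of π: 10 + 1; total 2 cycles.
Σ(ℓ_i−1) = 11−2 = 9; sign = (−1)^9 = -1.
Via Zolotarev, sign(π_{7}) = (7|11) = -1.

-1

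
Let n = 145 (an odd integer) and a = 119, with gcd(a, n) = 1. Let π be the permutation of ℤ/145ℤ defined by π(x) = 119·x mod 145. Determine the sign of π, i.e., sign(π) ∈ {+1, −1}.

-1

Start at x=134: 134 → 141 → 104 → 51 → 124 → 111 → 14 → … (one orbit).
Cycle lengths of π_119 on ℤ/145ℤ: [28, 28, 28, 28, 28, 2, 2, 1]; 8 cycles in total.
8 cycles on 145: each ℓ→(−1)^(ℓ−1), product (−1)^137 = -1.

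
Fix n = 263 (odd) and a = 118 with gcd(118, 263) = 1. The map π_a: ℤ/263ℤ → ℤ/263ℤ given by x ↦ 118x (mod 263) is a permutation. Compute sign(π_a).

-1

Orbit of 153 under x↦118x: [153, 170, 72, 80, 235, 115, 157]… (length divides ord_263(118)).
Cycle type of π: 262 + 1; total 2 cycles.
With 2 cycles on 263 points, sign = (−1)^{263−2} = -1.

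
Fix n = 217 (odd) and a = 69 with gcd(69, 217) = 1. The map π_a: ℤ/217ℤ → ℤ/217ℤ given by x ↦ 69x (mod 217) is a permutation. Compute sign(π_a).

-1

Start at x=64: 64 → 76 → 36 → 97 → 183 → 41 → 8 → … (one orbit).
Cycle type of π: 30×6 + 15×2 + 2×3 + 1; total 12 cycles.
sign(π) = (−1)^{n − #cycles} = (−1)^{217−12} = (−1)^205 = -1.
Via Zolotarev, sign(π_{69}) = (69|217) = -1.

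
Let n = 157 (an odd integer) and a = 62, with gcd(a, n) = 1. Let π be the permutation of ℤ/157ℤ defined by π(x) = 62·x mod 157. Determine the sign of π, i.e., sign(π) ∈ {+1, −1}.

Start at x=31: 31 → 38 → 1 → 62 → 76 → 2 → 124 → … (one orbit).
π_62 has 2 disjoint cycles with lengths [156, 1] on {0,…,156}.
sign(π) = (−1)^{n − #cycles} = (−1)^{157−2} = (−1)^155 = -1.
(62|157)_J = -1 (Zolotarev's lemma cross-check).

-1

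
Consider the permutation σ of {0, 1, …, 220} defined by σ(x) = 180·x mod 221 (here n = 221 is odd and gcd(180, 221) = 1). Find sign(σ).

Orbit of 215 under x↦180x: [215, 25, 80, 35, 112, 49, 201]… (length divides ord_221(180)).
Decompose π into cycles: lengths [48, 48, 48, 48, 16, 12, 1] (7 cycles, including the fixed point 0).
With 7 cycles on 221 points, sign = (−1)^{221−7} = +1.

+1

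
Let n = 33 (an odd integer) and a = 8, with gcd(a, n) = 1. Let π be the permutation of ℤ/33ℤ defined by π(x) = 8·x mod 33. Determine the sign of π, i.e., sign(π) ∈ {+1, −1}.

+1

Start at x=8: 8 → 31 → 17 → 4 → 32 → 25 → 2 → … (one orbit).
Cycle type of π: 10×3 + 2 + 1; total 5 cycles.
n − c = 33 − 5 = 28; sign = (−1)^28 = +1.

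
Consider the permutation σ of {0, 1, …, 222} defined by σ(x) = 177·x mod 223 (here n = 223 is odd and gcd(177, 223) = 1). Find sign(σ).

Trace 144: π^k(144) = [144, 66, 86, 58, 8, 78, 203] for k=0..6.
π_177 has 3 disjoint cycles with lengths [111, 111, 1] on {0,…,222}.
With 3 cycles on 223 points, sign = (−1)^{223−3} = +1.

+1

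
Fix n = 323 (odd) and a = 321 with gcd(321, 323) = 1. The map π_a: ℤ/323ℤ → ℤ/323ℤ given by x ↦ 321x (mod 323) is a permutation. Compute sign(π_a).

+1

Trace 42: π^k(42) = [42, 239, 168, 310, 26, 271, 104] for k=0..6.
9 cycles of lengths [72, 72, 72, 72, 9, 9, 8, 8, 1].
sign(π) = (−1)^{n − #cycles} = (−1)^{323−9} = (−1)^314 = +1.
Via Zolotarev, sign(π_{321}) = (321|323) = +1.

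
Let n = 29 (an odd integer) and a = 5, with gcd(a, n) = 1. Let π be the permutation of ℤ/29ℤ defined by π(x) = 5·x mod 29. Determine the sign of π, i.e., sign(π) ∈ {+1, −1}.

+1

Start at x=28: 28 → 24 → 4 → 20 → 13 → 7 → 6 → … (one orbit).
π_5 has 3 disjoint cycles with lengths [14, 14, 1] on {0,…,28}.
With 3 cycles on 29 points, sign = (−1)^{29−3} = +1.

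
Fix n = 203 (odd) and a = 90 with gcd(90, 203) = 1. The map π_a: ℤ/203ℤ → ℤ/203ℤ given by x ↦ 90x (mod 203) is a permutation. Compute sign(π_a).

Trace 36: π^k(36) = [36, 195, 92, 160, 190, 48, 57] for k=0..6.
Cycle type of π: 28×7 + 2×3 + 1; total 11 cycles.
Σ(ℓ_i−1) = 203−11 = 192; sign = (−1)^192 = +1.

+1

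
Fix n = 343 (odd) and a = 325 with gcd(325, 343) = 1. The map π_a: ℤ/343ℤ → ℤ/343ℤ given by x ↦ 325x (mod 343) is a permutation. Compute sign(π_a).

Start at x=1: 1 → 325 → 324 → 342 → 18 → 19 → 1 (one orbit).
Cycle lengths of π_325 on ℤ/343ℤ: [6, 6, 6, 6, 6, 6, 6, 6, 6, 6, 6, 6, 6, 6, 6, 6, 6, 6, 6, 6, 6, 6, 6, 6, 6, 6, 6, 6, 6, 6, 6, 6, 6, 6, 6, 6, 6, 6, 6, 6, 6, 6, 6, 6, 6, 6, 6, 6, 6, 6, 6, 6, 6, 6, 6, 6, 6, 1]; 58 cycles in total.
n − c = 343 − 58 = 285; sign = (−1)^285 = -1.

-1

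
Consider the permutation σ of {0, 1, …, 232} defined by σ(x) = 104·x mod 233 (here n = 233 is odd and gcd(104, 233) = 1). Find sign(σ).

+1

Start at x=8: 8 → 133 → 85 → 219 → 175 → 26 → 141 → … (one orbit).
Cycle type of π: 116×2 + 1; total 3 cycles.
sign(π) = (−1)^{n − #cycles} = (−1)^{233−3} = (−1)^230 = +1.
Zolotarev: (104|233) = +1, matching the cycle-count sign.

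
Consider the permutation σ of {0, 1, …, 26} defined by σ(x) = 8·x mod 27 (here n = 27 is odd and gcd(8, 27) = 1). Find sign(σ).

-1

Orbit of 19 under x↦8x: [19, 17, 1, 8, 10, 26]… (length divides ord_27(8)).
π_8 has 8 disjoint cycles with lengths [6, 6, 6, 2, 2, 2, 2, 1] on {0,…,26}.
27 − 8 = 19 transpositions; sign(π) = (−1)^19 = -1.
The Jacobi symbol (8|27) = -1 (Zolotarev) agrees.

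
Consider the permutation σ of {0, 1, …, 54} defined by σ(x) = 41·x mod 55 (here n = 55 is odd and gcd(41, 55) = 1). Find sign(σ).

Start at x=36: 36 → 46 → 16 → 51 → 1 → 41 → 31 → … (one orbit).
Decompose π into cycles: lengths [10, 10, 10, 10, 10, 1, 1, 1, 1, 1] (10 cycles, including the fixed point 0).
With 10 cycles on 55 points, sign = (−1)^{55−10} = -1.
The Jacobi symbol (41|55) = -1 (Zolotarev) agrees.

-1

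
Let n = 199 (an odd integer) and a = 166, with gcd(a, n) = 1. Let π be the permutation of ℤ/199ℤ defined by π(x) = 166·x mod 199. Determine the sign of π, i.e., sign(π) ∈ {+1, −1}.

-1

Start at x=175: 175 → 195 → 132 → 22 → 70 → 78 → 13 → … (one orbit).
π_166 has 2 disjoint cycles with lengths [198, 1] on {0,…,198}.
199 − 2 = 197 transpositions; sign(π) = (−1)^197 = -1.
(166|199)_J = -1 (Zolotarev's lemma cross-check).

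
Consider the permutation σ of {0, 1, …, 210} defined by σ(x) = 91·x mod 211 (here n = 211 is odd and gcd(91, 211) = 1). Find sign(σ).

Start at x=140: 140 → 80 → 106 → 151 → 26 → 45 → 86 → … (one orbit).
2 cycles of lengths [210, 1].
n − c = 211 − 2 = 209; sign = (−1)^209 = -1.
Zolotarev: (91|211) = -1, matching the cycle-count sign.

-1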